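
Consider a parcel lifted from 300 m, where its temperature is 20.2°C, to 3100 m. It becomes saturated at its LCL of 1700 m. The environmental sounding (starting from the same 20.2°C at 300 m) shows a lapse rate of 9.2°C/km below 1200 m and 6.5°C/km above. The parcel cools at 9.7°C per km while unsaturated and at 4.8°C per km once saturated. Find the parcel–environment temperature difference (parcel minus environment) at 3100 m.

+0.33°C (parcel warmer than environment)

Parcel:
  300–1700 m, dry: Δz = 1.4 km ⇒ ΔT = -13.58°C; T = 6.62°C
  1700–3100 m, saturated: Δz = 1.4 km ⇒ ΔT = -6.72°C; T = -0.1°C
Environment:
  300–1200 m, environment, lower layer: Δz = 0.9 km ⇒ ΔT = -8.28°C; T = 11.92°C
  1200–3100 m, environment, upper layer: Δz = 1.9 km ⇒ ΔT = -12.35°C; T = -0.43°C
T_parcel − T_env = -0.1 − (-0.43) = +0.33°C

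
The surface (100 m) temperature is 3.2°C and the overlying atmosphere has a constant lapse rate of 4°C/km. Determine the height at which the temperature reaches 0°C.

Height above start = (3.2 − 0) / 4 = 0.8 km
Altitude = 100 m + 800 m = 900 m

900 m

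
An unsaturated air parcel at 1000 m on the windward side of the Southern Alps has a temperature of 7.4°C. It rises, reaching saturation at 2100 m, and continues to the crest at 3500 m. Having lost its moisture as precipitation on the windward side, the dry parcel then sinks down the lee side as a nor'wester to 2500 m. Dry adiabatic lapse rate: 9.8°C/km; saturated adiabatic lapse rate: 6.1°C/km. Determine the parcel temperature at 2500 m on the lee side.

1000–2100 m, dry: Δz = 1.1 km ⇒ ΔT = -10.78°C; T = -3.38°C
2100–3500 m, saturated: Δz = 1.4 km ⇒ ΔT = -8.54°C; T = -11.92°C
3500–2500 m, dry descent: Δz = 1 km ⇒ ΔT = +9.8°C; T = -2.12°C

-2.12°C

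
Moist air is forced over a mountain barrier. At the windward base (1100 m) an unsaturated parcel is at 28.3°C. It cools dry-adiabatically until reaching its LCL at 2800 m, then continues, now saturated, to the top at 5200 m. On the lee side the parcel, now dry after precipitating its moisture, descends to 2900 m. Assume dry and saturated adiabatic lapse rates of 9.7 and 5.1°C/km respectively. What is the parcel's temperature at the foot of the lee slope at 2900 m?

1100 → 2800 m (dry, 9.7°C/km): ΔT = -9.7 × 1.7 = -16.49°C → T = 11.81°C
2800 → 5200 m (saturated, 5.1°C/km): ΔT = -5.1 × 2.4 = -12.24°C → T = -0.43°C
5200 → 2900 m (dry descent, 9.7°C/km): ΔT = +9.7 × 2.3 = +22.31°C → T = 21.88°C

21.88°C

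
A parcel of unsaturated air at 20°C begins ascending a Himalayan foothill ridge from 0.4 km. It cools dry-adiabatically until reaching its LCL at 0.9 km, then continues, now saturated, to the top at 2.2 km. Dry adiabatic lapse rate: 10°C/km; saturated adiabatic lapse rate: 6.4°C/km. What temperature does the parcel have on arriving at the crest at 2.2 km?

6.68°C

Dry to 900 m: -10 × 0.5 km = -5°C, so T = 15°C.
Saturated to 2200 m: -6.4 × 1.3 km = -8.32°C, so T = 6.68°C.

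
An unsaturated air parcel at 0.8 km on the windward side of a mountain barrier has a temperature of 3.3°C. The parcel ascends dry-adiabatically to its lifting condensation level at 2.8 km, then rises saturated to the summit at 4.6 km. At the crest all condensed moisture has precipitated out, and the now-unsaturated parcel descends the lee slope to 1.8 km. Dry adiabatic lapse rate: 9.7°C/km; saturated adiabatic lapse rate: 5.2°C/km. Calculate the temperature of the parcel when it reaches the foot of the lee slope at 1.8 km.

1.7°C

800 → 2800 m (dry, 9.7°C/km): ΔT = -9.7 × 2 = -19.4°C → T = -16.1°C
2800 → 4600 m (saturated, 5.2°C/km): ΔT = -5.2 × 1.8 = -9.36°C → T = -25.46°C
4600 → 1800 m (dry descent, 9.7°C/km): ΔT = +9.7 × 2.8 = +27.16°C → T = 1.7°C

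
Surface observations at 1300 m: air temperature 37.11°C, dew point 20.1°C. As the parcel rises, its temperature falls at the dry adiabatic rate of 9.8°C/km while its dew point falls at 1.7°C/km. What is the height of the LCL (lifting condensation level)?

T and T_d converge at 9.8 − 1.7 = 8.1°C per km
Height above start = (37.11 − 20.1) / 8.1 = 2.1 km
LCL altitude = 1300 m + 2100 m = 3400 m

3400 m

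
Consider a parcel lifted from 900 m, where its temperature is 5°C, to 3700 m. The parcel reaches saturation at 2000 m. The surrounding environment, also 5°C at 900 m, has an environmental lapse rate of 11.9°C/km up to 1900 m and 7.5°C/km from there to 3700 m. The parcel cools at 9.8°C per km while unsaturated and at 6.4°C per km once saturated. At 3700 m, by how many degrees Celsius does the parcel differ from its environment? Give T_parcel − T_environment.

+3.74°C (parcel warmer than environment)

Parcel:
  900–2000 m, dry: Δz = 1.1 km ⇒ ΔT = -10.78°C; T = -5.78°C
  2000–3700 m, saturated: Δz = 1.7 km ⇒ ΔT = -10.88°C; T = -16.66°C
Environment:
  900–1900 m, environment, lower layer: Δz = 1 km ⇒ ΔT = -11.9°C; T = -6.9°C
  1900–3700 m, environment, upper layer: Δz = 1.8 km ⇒ ΔT = -13.5°C; T = -20.4°C
T_parcel − T_env = -16.66 − (-20.4) = +3.74°C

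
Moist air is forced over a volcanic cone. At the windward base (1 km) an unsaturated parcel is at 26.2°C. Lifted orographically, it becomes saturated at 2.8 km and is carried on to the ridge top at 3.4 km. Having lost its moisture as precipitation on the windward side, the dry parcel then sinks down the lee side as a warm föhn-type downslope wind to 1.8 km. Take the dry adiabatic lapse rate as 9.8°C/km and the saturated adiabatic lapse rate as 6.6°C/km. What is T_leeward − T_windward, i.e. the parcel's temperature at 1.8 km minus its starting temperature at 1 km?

-5.92°C

From 1000 m to 2800 m (dry): cools by 9.8 × 1.8 = 17.64°C, giving 8.56°C.
From 2800 m to 3400 m (saturated): cools by 6.6 × 0.6 = 3.96°C, giving 4.6°C.
From 3400 m to 1800 m (dry descent): warms by 9.8 × 1.6 = 15.68°C, giving 20.28°C.
Net change vs windward start: 20.28 − 26.2 = -5.92°C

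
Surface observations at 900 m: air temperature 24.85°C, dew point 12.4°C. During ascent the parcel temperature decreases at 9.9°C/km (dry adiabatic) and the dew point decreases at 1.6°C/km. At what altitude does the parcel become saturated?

2400 m

T and T_d converge at 9.9 − 1.6 = 8.3°C per km
Height above start = (24.85 − 12.4) / 8.3 = 1.5 km
LCL altitude = 900 m + 1500 m = 2400 m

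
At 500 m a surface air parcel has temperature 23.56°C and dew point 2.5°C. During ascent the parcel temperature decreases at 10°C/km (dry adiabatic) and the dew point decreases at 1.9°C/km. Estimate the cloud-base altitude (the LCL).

T and T_d converge at 10 − 1.9 = 8.1°C per km
Height above start = (23.56 − 2.5) / 8.1 = 2.6 km
LCL altitude = 500 m + 2600 m = 3100 m

3100 m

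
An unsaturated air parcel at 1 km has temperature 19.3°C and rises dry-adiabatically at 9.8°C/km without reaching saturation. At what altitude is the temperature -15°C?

Height above start = (19.3 − (-15)) / 9.8 = 3.5 km
Altitude = 1000 m + 3500 m = 4500 m

4.5 km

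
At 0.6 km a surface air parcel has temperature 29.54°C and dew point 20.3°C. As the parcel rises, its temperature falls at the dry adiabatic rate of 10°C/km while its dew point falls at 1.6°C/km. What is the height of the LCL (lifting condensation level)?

1.7 km

T and T_d converge at 10 − 1.6 = 8.4°C per km
Height above start = (29.54 − 20.3) / 8.4 = 1.1 km
LCL altitude = 600 m + 1100 m = 1700 m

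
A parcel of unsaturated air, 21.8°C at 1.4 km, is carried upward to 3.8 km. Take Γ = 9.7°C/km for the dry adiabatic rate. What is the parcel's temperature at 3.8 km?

1400 → 3800 m (dry adiabatic, 9.7°C/km): ΔT = -9.7 × 2.4 = -23.28°C → T = -1.48°C

-1.48°C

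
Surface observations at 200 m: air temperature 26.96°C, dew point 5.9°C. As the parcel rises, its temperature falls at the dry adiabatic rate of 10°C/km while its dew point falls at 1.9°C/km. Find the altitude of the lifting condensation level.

2800 m

T and T_d converge at 10 − 1.9 = 8.1°C per km
Height above start = (26.96 − 5.9) / 8.1 = 2.6 km
LCL altitude = 200 m + 2600 m = 2800 m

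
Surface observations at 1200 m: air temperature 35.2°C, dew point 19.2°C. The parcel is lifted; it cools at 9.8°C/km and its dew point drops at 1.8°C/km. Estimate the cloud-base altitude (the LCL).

T and T_d converge at 9.8 − 1.8 = 8°C per km
Height above start = (35.2 − 19.2) / 8 = 2 km
LCL altitude = 1200 m + 2000 m = 3200 m

3200 m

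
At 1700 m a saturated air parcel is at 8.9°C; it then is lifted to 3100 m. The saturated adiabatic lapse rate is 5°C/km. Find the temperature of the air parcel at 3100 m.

1.9°C

Saturated adiabatic to 3100 m: -5 × 1.4 km = -7°C, so T = 1.9°C.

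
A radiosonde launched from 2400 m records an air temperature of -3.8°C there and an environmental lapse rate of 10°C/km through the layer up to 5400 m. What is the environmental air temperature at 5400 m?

-33.8°C

2400–5400 m, environmental: Δz = 3 km ⇒ ΔT = -30°C; T = -33.8°C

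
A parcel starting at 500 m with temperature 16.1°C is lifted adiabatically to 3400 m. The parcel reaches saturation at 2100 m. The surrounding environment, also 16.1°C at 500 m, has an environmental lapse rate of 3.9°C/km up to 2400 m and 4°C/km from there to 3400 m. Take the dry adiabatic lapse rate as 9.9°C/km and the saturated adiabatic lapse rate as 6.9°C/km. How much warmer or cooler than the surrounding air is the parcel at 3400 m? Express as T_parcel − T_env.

Parcel:
  500–2100 m, dry: Δz = 1.6 km ⇒ ΔT = -15.84°C; T = 0.26°C
  2100–3400 m, saturated: Δz = 1.3 km ⇒ ΔT = -8.97°C; T = -8.71°C
Environment:
  500–2400 m, environment, lower layer: Δz = 1.9 km ⇒ ΔT = -7.41°C; T = 8.69°C
  2400–3400 m, environment, upper layer: Δz = 1 km ⇒ ΔT = -4°C; T = 4.69°C
T_parcel − T_env = -8.71 − 4.69 = -13.4°C

-13.4°C (parcel cooler than environment)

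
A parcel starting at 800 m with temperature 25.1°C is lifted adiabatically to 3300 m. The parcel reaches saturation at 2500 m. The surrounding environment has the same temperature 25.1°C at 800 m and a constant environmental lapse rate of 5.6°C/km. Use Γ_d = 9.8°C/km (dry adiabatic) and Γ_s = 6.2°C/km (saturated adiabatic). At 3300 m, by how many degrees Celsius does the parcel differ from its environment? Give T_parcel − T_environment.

-7.62°C (parcel cooler than environment)

Parcel:
  800 → 2500 m (dry, 9.8°C/km): ΔT = -9.8 × 1.7 = -16.66°C → T = 8.44°C
  2500 → 3300 m (saturated, 6.2°C/km): ΔT = -6.2 × 0.8 = -4.96°C → T = 3.48°C
Environment:
  800 → 3300 m (environment, 5.6°C/km): ΔT = -5.6 × 2.5 = -14°C → T = 11.1°C
T_parcel − T_env = 3.48 − 11.1 = -7.62°C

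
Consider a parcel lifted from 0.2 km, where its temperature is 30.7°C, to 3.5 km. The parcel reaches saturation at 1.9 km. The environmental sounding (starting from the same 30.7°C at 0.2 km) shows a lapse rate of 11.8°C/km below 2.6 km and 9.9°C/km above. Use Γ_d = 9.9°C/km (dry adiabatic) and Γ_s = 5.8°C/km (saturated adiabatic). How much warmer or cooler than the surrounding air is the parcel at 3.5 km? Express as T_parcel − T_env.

Parcel:
  200–1900 m, dry: Δz = 1.7 km ⇒ ΔT = -16.83°C; T = 13.87°C
  1900–3500 m, saturated: Δz = 1.6 km ⇒ ΔT = -9.28°C; T = 4.59°C
Environment:
  200–2600 m, environment, lower layer: Δz = 2.4 km ⇒ ΔT = -28.32°C; T = 2.38°C
  2600–3500 m, environment, upper layer: Δz = 0.9 km ⇒ ΔT = -8.91°C; T = -6.53°C
T_parcel − T_env = 4.59 − (-6.53) = +11.12°C

+11.12°C (parcel warmer than environment)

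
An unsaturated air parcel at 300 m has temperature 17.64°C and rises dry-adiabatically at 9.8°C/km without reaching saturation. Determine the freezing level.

Height above start = (17.64 − 0) / 9.8 = 1.8 km
Altitude = 300 m + 1800 m = 2100 m

2100 m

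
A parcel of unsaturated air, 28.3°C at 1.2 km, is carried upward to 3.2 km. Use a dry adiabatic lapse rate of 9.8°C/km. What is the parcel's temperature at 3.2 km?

1200 → 3200 m (dry adiabatic, 9.8°C/km): ΔT = -9.8 × 2 = -19.6°C → T = 8.7°C

8.7°C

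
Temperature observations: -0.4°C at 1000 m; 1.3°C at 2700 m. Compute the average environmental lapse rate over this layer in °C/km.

-1°C/km

Γ = −ΔT/Δz = (-0.4 − 1.3) / (2700 − 1000) m
  = -1.7°C / 1.7 km = -1°C/km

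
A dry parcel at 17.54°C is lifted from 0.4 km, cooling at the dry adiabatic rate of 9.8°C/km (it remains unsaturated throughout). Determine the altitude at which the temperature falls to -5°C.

Height above start = (17.54 − (-5)) / 9.8 = 2.3 km
Altitude = 400 m + 2300 m = 2700 m

2.7 km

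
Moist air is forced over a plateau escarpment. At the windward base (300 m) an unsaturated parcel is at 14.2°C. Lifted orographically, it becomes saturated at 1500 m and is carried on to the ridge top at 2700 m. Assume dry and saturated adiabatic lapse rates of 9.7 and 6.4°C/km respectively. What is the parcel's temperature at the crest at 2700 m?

300 → 1500 m (dry, 9.7°C/km): ΔT = -9.7 × 1.2 = -11.64°C → T = 2.56°C
1500 → 2700 m (saturated, 6.4°C/km): ΔT = -6.4 × 1.2 = -7.68°C → T = -5.12°C

-5.12°C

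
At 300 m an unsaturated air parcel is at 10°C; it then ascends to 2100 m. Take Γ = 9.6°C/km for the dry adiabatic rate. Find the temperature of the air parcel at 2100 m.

-7.28°C

300–2100 m, dry adiabatic: Δz = 1.8 km ⇒ ΔT = -17.28°C; T = -7.28°C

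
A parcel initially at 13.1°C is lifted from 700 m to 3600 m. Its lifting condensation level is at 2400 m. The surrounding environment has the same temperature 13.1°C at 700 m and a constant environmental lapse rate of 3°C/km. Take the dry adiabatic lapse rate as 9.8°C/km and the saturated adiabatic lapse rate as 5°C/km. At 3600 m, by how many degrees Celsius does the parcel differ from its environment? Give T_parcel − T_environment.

Parcel:
  From 700 m to 2400 m (dry): cools by 9.8 × 1.7 = 16.66°C, giving -3.56°C.
  From 2400 m to 3600 m (saturated): cools by 5 × 1.2 = 6°C, giving -9.56°C.
Environment:
  From 700 m to 3600 m (environment): cools by 3 × 2.9 = 8.7°C, giving 4.4°C.
T_parcel − T_env = -9.56 − 4.4 = -13.96°C

-13.96°C (parcel cooler than environment)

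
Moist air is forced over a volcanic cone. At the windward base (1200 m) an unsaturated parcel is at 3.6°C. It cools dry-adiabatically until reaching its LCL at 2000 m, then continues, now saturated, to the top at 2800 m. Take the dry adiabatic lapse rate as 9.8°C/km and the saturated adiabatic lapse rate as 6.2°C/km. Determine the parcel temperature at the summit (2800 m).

-9.2°C

1200 → 2000 m (dry, 9.8°C/km): ΔT = -9.8 × 0.8 = -7.84°C → T = -4.24°C
2000 → 2800 m (saturated, 6.2°C/km): ΔT = -6.2 × 0.8 = -4.96°C → T = -9.2°C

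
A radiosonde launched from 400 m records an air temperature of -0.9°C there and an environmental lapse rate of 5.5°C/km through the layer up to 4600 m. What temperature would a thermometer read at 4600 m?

-24°C

400–4600 m, environmental: Δz = 4.2 km ⇒ ΔT = -23.1°C; T = -24°C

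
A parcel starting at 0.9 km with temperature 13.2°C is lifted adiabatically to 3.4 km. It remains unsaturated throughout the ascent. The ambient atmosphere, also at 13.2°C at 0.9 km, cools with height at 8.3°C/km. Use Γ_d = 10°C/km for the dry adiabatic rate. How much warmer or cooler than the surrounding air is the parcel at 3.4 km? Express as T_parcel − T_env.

-4.25°C (parcel cooler than environment)

Parcel:
  From 900 m to 3400 m (dry): cools by 10 × 2.5 = 25°C, giving -11.8°C.
Environment:
  From 900 m to 3400 m (environment): cools by 8.3 × 2.5 = 20.75°C, giving -7.55°C.
T_parcel − T_env = -11.8 − (-7.55) = -4.25°C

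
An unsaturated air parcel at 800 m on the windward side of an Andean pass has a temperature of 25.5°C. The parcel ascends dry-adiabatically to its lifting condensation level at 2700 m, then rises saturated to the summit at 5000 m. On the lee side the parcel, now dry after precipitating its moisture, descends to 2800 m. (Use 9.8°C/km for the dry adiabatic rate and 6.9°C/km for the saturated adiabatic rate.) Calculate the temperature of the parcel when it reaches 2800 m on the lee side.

12.57°C

800 → 2700 m (dry, 9.8°C/km): ΔT = -9.8 × 1.9 = -18.62°C → T = 6.88°C
2700 → 5000 m (saturated, 6.9°C/km): ΔT = -6.9 × 2.3 = -15.87°C → T = -8.99°C
5000 → 2800 m (dry descent, 9.8°C/km): ΔT = +9.8 × 2.2 = +21.56°C → T = 12.57°C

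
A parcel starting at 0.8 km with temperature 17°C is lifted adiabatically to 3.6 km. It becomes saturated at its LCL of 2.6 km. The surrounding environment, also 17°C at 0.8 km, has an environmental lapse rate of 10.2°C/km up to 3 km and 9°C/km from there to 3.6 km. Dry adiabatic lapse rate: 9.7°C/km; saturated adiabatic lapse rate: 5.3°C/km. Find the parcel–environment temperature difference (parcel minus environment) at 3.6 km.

Parcel:
  Dry to 2600 m: -9.7 × 1.8 km = -17.46°C, so T = -0.46°C.
  Saturated to 3600 m: -5.3 × 1 km = -5.3°C, so T = -5.76°C.
Environment:
  Environment, lower layer to 3000 m: -10.2 × 2.2 km = -22.44°C, so T = -5.44°C.
  Environment, upper layer to 3600 m: -9 × 0.6 km = -5.4°C, so T = -10.84°C.
T_parcel − T_env = -5.76 − (-10.84) = +5.08°C

+5.08°C (parcel warmer than environment)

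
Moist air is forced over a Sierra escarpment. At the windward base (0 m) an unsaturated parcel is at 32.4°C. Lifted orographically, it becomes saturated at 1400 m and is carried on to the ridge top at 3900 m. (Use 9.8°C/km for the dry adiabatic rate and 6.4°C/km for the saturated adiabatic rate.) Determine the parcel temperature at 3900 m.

0–1400 m, dry: Δz = 1.4 km ⇒ ΔT = -13.72°C; T = 18.68°C
1400–3900 m, saturated: Δz = 2.5 km ⇒ ΔT = -16°C; T = 2.68°C

2.68°C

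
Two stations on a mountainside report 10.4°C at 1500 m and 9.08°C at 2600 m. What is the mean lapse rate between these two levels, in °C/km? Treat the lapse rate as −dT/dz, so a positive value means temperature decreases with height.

Γ = −ΔT/Δz = (10.4 − 9.08) / (2600 − 1500) m
  = 1.32°C / 1.1 km = 1.2°C/km

1.2°C/km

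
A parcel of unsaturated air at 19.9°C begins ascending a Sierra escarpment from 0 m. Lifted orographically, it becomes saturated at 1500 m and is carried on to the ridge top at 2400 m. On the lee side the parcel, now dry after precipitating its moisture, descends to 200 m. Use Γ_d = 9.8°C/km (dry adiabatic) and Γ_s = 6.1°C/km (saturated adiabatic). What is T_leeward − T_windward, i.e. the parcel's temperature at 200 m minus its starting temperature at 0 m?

+1.37°C

0 → 1500 m (dry, 9.8°C/km): ΔT = -9.8 × 1.5 = -14.7°C → T = 5.2°C
1500 → 2400 m (saturated, 6.1°C/km): ΔT = -6.1 × 0.9 = -5.49°C → T = -0.29°C
2400 → 200 m (dry descent, 9.8°C/km): ΔT = +9.8 × 2.2 = +21.56°C → T = 21.27°C
Net change vs windward start: 21.27 − 19.9 = +1.37°C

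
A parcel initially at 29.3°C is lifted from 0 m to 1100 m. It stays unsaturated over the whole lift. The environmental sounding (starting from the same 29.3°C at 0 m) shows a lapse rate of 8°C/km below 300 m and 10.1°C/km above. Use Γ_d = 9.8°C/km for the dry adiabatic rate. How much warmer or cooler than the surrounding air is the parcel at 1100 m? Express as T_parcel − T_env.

-0.3°C (parcel cooler than environment)

Parcel:
  From 0 m to 1100 m (dry): cools by 9.8 × 1.1 = 10.78°C, giving 18.52°C.
Environment:
  From 0 m to 300 m (environment, lower layer): cools by 8 × 0.3 = 2.4°C, giving 26.9°C.
  From 300 m to 1100 m (environment, upper layer): cools by 10.1 × 0.8 = 8.08°C, giving 18.82°C.
T_parcel − T_env = 18.52 − 18.82 = -0.3°C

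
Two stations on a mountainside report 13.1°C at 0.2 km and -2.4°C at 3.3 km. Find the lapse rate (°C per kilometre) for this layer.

Γ = −ΔT/Δz = (13.1 − (-2.4)) / (3300 − 200) m
  = 15.5°C / 3.1 km = 5°C/km

5°C/km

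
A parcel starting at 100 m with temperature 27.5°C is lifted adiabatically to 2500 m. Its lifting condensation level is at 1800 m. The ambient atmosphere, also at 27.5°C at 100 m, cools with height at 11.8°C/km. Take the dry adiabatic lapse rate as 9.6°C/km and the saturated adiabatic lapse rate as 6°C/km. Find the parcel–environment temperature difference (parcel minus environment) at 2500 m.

Parcel:
  From 100 m to 1800 m (dry): cools by 9.6 × 1.7 = 16.32°C, giving 11.18°C.
  From 1800 m to 2500 m (saturated): cools by 6 × 0.7 = 4.2°C, giving 6.98°C.
Environment:
  From 100 m to 2500 m (environment): cools by 11.8 × 2.4 = 28.32°C, giving -0.82°C.
T_parcel − T_env = 6.98 − (-0.82) = +7.8°C

+7.8°C (parcel warmer than environment)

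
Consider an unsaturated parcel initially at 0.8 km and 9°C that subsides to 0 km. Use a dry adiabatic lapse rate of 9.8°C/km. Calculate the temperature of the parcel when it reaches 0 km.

From 800 m to 0 m (dry adiabatic): warms by 9.8 × 0.8 = 7.84°C, giving 16.84°C.

16.84°C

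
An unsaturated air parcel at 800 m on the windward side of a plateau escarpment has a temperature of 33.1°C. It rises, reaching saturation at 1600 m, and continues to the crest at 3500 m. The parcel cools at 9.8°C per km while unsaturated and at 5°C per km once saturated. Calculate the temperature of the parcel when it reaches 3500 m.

Dry to 1600 m: -9.8 × 0.8 km = -7.84°C, so T = 25.26°C.
Saturated to 3500 m: -5 × 1.9 km = -9.5°C, so T = 15.76°C.

15.76°C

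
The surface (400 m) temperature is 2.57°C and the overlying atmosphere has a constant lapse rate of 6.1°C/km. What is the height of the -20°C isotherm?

4100 m

Height above start = (2.57 − (-20)) / 6.1 = 3.7 km
Altitude = 400 m + 3700 m = 4100 m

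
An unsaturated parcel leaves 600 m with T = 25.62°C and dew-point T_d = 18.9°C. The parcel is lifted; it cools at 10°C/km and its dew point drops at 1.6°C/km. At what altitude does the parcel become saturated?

1400 m

T and T_d converge at 10 − 1.6 = 8.4°C per km
Height above start = (25.62 − 18.9) / 8.4 = 0.8 km
LCL altitude = 600 m + 800 m = 1400 m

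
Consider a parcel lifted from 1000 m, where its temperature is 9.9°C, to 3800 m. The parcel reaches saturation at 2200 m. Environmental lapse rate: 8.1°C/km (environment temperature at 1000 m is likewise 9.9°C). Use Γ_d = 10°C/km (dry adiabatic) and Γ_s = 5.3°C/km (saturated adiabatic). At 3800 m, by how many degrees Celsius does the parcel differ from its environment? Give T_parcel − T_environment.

+2.2°C (parcel warmer than environment)

Parcel:
  From 1000 m to 2200 m (dry): cools by 10 × 1.2 = 12°C, giving -2.1°C.
  From 2200 m to 3800 m (saturated): cools by 5.3 × 1.6 = 8.48°C, giving -10.58°C.
Environment:
  From 1000 m to 3800 m (environment): cools by 8.1 × 2.8 = 22.68°C, giving -12.78°C.
T_parcel − T_env = -10.58 − (-12.78) = +2.2°C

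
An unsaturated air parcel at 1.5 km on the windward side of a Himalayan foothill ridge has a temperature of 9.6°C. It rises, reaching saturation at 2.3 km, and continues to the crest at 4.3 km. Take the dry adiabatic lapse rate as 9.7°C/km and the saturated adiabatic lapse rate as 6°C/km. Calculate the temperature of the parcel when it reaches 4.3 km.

-10.16°C

Dry to 2300 m: -9.7 × 0.8 km = -7.76°C, so T = 1.84°C.
Saturated to 4300 m: -6 × 2 km = -12°C, so T = -10.16°C.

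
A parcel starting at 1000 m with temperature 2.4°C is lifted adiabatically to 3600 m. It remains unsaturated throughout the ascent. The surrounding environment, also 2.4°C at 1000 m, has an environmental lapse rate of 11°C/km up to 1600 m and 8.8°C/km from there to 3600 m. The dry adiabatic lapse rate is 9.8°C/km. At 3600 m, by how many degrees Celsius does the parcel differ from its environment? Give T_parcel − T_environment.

-1.28°C (parcel cooler than environment)

Parcel:
  1000 → 3600 m (dry, 9.8°C/km): ΔT = -9.8 × 2.6 = -25.48°C → T = -23.08°C
Environment:
  1000 → 1600 m (environment, lower layer, 11°C/km): ΔT = -11 × 0.6 = -6.6°C → T = -4.2°C
  1600 → 3600 m (environment, upper layer, 8.8°C/km): ΔT = -8.8 × 2 = -17.6°C → T = -21.8°C
T_parcel − T_env = -23.08 − (-21.8) = -1.28°C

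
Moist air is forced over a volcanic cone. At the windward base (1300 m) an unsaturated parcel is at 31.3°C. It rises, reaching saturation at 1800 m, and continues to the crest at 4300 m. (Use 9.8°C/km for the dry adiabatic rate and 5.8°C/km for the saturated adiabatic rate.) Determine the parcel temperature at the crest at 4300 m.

11.9°C

Dry to 1800 m: -9.8 × 0.5 km = -4.9°C, so T = 26.4°C.
Saturated to 4300 m: -5.8 × 2.5 km = -14.5°C, so T = 11.9°C.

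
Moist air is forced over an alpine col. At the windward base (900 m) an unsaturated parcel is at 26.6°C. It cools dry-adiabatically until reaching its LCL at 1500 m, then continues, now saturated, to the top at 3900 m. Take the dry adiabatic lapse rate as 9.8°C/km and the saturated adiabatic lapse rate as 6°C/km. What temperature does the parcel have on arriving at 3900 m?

6.32°C

From 900 m to 1500 m (dry): cools by 9.8 × 0.6 = 5.88°C, giving 20.72°C.
From 1500 m to 3900 m (saturated): cools by 6 × 2.4 = 14.4°C, giving 6.32°C.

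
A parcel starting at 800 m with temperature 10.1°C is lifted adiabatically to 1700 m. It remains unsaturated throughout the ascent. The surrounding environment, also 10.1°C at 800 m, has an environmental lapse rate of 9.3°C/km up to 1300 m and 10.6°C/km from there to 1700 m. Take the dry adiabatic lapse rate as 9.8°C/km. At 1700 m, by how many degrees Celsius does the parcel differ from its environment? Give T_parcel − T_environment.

+0.07°C (parcel warmer than environment)

Parcel:
  800–1700 m, dry: Δz = 0.9 km ⇒ ΔT = -8.82°C; T = 1.28°C
Environment:
  800–1300 m, environment, lower layer: Δz = 0.5 km ⇒ ΔT = -4.65°C; T = 5.45°C
  1300–1700 m, environment, upper layer: Δz = 0.4 km ⇒ ΔT = -4.24°C; T = 1.21°C
T_parcel − T_env = 1.28 − 1.21 = +0.07°C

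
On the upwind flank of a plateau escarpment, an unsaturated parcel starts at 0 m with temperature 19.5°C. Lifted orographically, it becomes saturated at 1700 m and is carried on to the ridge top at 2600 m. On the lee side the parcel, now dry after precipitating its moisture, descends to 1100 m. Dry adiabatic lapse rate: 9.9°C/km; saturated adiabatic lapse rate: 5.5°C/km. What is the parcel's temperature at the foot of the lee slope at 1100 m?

Dry to 1700 m: -9.9 × 1.7 km = -16.83°C, so T = 2.67°C.
Saturated to 2600 m: -5.5 × 0.9 km = -4.95°C, so T = -2.28°C.
Dry descent to 1100 m: +9.9 × 1.5 km = +14.85°C, so T = 12.57°C.

12.57°C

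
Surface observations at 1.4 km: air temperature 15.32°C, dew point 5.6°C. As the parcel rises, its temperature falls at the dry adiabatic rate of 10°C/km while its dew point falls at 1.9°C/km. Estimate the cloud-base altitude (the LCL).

T and T_d converge at 10 − 1.9 = 8.1°C per km
Height above start = (15.32 − 5.6) / 8.1 = 1.2 km
LCL altitude = 1400 m + 1200 m = 2600 m

2.6 km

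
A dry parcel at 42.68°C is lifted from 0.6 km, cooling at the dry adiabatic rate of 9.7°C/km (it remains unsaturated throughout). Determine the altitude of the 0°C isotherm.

Height above start = (42.68 − 0) / 9.7 = 4.4 km
Altitude = 600 m + 4400 m = 5000 m

5 km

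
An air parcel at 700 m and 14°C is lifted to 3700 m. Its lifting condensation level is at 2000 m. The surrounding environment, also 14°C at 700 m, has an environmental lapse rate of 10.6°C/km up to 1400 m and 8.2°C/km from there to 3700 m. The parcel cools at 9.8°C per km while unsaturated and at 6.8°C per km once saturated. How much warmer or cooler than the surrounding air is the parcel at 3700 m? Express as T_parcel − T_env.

Parcel:
  Dry to 2000 m: -9.8 × 1.3 km = -12.74°C, so T = 1.26°C.
  Saturated to 3700 m: -6.8 × 1.7 km = -11.56°C, so T = -10.3°C.
Environment:
  Environment, lower layer to 1400 m: -10.6 × 0.7 km = -7.42°C, so T = 6.58°C.
  Environment, upper layer to 3700 m: -8.2 × 2.3 km = -18.86°C, so T = -12.28°C.
T_parcel − T_env = -10.3 − (-12.28) = +1.98°C

+1.98°C (parcel warmer than environment)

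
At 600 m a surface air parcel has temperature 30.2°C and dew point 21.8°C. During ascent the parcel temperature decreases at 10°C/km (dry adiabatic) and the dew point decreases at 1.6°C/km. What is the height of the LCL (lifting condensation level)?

T and T_d converge at 10 − 1.6 = 8.4°C per km
Height above start = (30.2 − 21.8) / 8.4 = 1 km
LCL altitude = 600 m + 1000 m = 1600 m

1600 m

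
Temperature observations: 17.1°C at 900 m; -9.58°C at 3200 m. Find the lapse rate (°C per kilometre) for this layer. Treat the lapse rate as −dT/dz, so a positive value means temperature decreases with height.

Γ = −ΔT/Δz = (17.1 − (-9.58)) / (3200 − 900) m
  = 26.68°C / 2.3 km = 11.6°C/km

11.6°C/km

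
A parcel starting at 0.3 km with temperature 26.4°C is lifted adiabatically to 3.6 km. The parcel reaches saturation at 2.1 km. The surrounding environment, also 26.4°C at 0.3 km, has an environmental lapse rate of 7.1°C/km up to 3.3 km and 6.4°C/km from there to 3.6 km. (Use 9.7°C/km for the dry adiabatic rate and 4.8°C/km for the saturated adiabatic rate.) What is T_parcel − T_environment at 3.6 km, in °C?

Parcel:
  From 300 m to 2100 m (dry): cools by 9.7 × 1.8 = 17.46°C, giving 8.94°C.
  From 2100 m to 3600 m (saturated): cools by 4.8 × 1.5 = 7.2°C, giving 1.74°C.
Environment:
  From 300 m to 3300 m (environment, lower layer): cools by 7.1 × 3 = 21.3°C, giving 5.1°C.
  From 3300 m to 3600 m (environment, upper layer): cools by 6.4 × 0.3 = 1.92°C, giving 3.18°C.
T_parcel − T_env = 1.74 − 3.18 = -1.44°C

-1.44°C (parcel cooler than environment)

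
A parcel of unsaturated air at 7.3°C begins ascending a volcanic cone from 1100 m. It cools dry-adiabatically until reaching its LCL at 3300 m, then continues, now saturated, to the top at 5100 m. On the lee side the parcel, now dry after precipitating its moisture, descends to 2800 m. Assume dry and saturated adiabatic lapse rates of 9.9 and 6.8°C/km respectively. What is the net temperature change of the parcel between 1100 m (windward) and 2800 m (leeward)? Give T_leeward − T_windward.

1100 → 3300 m (dry, 9.9°C/km): ΔT = -9.9 × 2.2 = -21.78°C → T = -14.48°C
3300 → 5100 m (saturated, 6.8°C/km): ΔT = -6.8 × 1.8 = -12.24°C → T = -26.72°C
5100 → 2800 m (dry descent, 9.9°C/km): ΔT = +9.9 × 2.3 = +22.77°C → T = -3.95°C
Net change vs windward start: -3.95 − 7.3 = -11.25°C

-11.25°C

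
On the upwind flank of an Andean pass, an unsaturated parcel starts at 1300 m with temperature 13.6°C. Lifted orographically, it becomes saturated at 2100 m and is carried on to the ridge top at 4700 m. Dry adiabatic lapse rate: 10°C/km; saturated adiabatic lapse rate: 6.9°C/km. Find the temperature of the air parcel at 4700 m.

Dry to 2100 m: -10 × 0.8 km = -8°C, so T = 5.6°C.
Saturated to 4700 m: -6.9 × 2.6 km = -17.94°C, so T = -12.34°C.

-12.34°C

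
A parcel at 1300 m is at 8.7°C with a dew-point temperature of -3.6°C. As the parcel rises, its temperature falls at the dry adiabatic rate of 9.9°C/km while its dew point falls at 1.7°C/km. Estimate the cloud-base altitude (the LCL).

T and T_d converge at 9.9 − 1.7 = 8.2°C per km
Height above start = (8.7 − (-3.6)) / 8.2 = 1.5 km
LCL altitude = 1300 m + 1500 m = 2800 m

2800 m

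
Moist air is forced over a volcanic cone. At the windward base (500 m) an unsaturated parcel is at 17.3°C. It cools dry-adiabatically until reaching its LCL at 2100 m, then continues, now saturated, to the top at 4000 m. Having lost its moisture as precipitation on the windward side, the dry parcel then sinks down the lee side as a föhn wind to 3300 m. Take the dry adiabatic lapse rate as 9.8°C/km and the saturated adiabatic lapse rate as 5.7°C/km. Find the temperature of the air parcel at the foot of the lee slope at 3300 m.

Dry to 2100 m: -9.8 × 1.6 km = -15.68°C, so T = 1.62°C.
Saturated to 4000 m: -5.7 × 1.9 km = -10.83°C, so T = -9.21°C.
Dry descent to 3300 m: +9.8 × 0.7 km = +6.86°C, so T = -2.35°C.

-2.35°C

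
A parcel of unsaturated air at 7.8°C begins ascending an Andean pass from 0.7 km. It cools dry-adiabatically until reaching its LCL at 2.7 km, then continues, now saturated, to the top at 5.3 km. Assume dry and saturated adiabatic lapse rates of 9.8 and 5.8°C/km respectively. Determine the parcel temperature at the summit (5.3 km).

-26.88°C

From 700 m to 2700 m (dry): cools by 9.8 × 2 = 19.6°C, giving -11.8°C.
From 2700 m to 5300 m (saturated): cools by 5.8 × 2.6 = 15.08°C, giving -26.88°C.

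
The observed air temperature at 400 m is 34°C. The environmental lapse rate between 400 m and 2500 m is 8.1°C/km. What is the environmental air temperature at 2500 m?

Environmental to 2500 m: -8.1 × 2.1 km = -17.01°C, so T = 16.99°C.

16.99°C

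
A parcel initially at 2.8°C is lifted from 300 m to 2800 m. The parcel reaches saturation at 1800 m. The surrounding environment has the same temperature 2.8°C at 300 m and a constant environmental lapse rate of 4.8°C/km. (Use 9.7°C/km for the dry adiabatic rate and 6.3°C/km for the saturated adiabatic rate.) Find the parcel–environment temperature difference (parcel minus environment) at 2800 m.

Parcel:
  300 → 1800 m (dry, 9.7°C/km): ΔT = -9.7 × 1.5 = -14.55°C → T = -11.75°C
  1800 → 2800 m (saturated, 6.3°C/km): ΔT = -6.3 × 1 = -6.3°C → T = -18.05°C
Environment:
  300 → 2800 m (environment, 4.8°C/km): ΔT = -4.8 × 2.5 = -12°C → T = -9.2°C
T_parcel − T_env = -18.05 − (-9.2) = -8.85°C

-8.85°C (parcel cooler than environment)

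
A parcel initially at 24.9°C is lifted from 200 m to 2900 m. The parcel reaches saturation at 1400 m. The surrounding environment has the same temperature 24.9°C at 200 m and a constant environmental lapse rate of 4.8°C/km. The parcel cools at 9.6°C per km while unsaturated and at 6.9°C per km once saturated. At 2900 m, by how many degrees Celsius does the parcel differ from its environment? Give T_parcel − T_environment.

Parcel:
  200–1400 m, dry: Δz = 1.2 km ⇒ ΔT = -11.52°C; T = 13.38°C
  1400–2900 m, saturated: Δz = 1.5 km ⇒ ΔT = -10.35°C; T = 3.03°C
Environment:
  200–2900 m, environment: Δz = 2.7 km ⇒ ΔT = -12.96°C; T = 11.94°C
T_parcel − T_env = 3.03 − 11.94 = -8.91°C

-8.91°C (parcel cooler than environment)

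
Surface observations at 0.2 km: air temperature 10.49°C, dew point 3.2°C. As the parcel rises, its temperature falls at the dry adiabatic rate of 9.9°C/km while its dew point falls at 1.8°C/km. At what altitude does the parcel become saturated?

1.1 km

T and T_d converge at 9.9 − 1.8 = 8.1°C per km
Height above start = (10.49 − 3.2) / 8.1 = 0.9 km
LCL altitude = 200 m + 900 m = 1100 m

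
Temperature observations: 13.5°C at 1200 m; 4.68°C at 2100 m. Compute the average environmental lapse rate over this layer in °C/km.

9.8°C/km

Γ = −ΔT/Δz = (13.5 − 4.68) / (2100 − 1200) m
  = 8.82°C / 0.9 km = 9.8°C/km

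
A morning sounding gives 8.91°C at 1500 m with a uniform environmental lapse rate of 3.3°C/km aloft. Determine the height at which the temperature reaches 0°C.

Height above start = (8.91 − 0) / 3.3 = 2.7 km
Altitude = 1500 m + 2700 m = 4200 m

4200 m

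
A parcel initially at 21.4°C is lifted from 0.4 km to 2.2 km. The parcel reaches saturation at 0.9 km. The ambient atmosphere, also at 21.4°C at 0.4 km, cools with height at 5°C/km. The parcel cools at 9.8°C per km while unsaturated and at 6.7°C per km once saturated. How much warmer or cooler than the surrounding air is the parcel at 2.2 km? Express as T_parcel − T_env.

-4.61°C (parcel cooler than environment)

Parcel:
  400–900 m, dry: Δz = 0.5 km ⇒ ΔT = -4.9°C; T = 16.5°C
  900–2200 m, saturated: Δz = 1.3 km ⇒ ΔT = -8.71°C; T = 7.79°C
Environment:
  400–2200 m, environment: Δz = 1.8 km ⇒ ΔT = -9°C; T = 12.4°C
T_parcel − T_env = 7.79 − 12.4 = -4.61°C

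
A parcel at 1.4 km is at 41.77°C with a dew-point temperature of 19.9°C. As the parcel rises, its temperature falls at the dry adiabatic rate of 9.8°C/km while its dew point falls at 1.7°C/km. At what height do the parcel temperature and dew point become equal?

4.1 km

T and T_d converge at 9.8 − 1.7 = 8.1°C per km
Height above start = (41.77 − 19.9) / 8.1 = 2.7 km
LCL altitude = 1400 m + 2700 m = 4100 m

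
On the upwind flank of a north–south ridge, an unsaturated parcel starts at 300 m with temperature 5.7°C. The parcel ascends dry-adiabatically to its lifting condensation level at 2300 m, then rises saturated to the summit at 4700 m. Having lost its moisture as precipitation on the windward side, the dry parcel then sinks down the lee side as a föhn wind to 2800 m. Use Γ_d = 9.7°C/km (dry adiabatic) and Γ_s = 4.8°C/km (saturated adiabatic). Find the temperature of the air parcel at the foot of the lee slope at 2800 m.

Dry to 2300 m: -9.7 × 2 km = -19.4°C, so T = -13.7°C.
Saturated to 4700 m: -4.8 × 2.4 km = -11.52°C, so T = -25.22°C.
Dry descent to 2800 m: +9.7 × 1.9 km = +18.43°C, so T = -6.79°C.

-6.79°C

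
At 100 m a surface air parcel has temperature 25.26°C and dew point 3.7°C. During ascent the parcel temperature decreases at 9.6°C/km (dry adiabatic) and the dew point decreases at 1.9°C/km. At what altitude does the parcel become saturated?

2900 m

T and T_d converge at 9.6 − 1.9 = 7.7°C per km
Height above start = (25.26 − 3.7) / 7.7 = 2.8 km
LCL altitude = 100 m + 2800 m = 2900 m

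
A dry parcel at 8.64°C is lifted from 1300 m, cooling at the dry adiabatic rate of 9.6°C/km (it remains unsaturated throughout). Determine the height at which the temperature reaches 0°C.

Height above start = (8.64 − 0) / 9.6 = 0.9 km
Altitude = 1300 m + 900 m = 2200 m

2200 m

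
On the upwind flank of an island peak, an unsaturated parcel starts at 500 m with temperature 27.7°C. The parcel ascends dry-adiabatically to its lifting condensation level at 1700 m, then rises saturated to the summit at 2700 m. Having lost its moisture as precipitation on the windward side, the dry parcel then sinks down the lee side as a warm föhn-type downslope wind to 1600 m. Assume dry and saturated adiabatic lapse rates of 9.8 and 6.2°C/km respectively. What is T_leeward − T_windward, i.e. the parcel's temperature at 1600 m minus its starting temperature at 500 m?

From 500 m to 1700 m (dry): cools by 9.8 × 1.2 = 11.76°C, giving 15.94°C.
From 1700 m to 2700 m (saturated): cools by 6.2 × 1 = 6.2°C, giving 9.74°C.
From 2700 m to 1600 m (dry descent): warms by 9.8 × 1.1 = 10.78°C, giving 20.52°C.
Net change vs windward start: 20.52 − 27.7 = -7.18°C

-7.18°C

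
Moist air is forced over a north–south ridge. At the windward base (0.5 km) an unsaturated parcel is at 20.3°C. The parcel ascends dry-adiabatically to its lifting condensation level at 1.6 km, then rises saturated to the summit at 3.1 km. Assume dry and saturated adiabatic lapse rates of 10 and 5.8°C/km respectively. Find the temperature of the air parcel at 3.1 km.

0.6°C

From 500 m to 1600 m (dry): cools by 10 × 1.1 = 11°C, giving 9.3°C.
From 1600 m to 3100 m (saturated): cools by 5.8 × 1.5 = 8.7°C, giving 0.6°C.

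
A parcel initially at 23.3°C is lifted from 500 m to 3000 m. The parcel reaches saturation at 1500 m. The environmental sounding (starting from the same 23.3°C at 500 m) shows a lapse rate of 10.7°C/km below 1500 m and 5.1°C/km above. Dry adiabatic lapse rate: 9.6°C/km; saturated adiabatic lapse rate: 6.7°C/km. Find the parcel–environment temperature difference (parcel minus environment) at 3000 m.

-1.3°C (parcel cooler than environment)

Parcel:
  500–1500 m, dry: Δz = 1 km ⇒ ΔT = -9.6°C; T = 13.7°C
  1500–3000 m, saturated: Δz = 1.5 km ⇒ ΔT = -10.05°C; T = 3.65°C
Environment:
  500–1500 m, environment, lower layer: Δz = 1 km ⇒ ΔT = -10.7°C; T = 12.6°C
  1500–3000 m, environment, upper layer: Δz = 1.5 km ⇒ ΔT = -7.65°C; T = 4.95°C
T_parcel − T_env = 3.65 − 4.95 = -1.3°C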